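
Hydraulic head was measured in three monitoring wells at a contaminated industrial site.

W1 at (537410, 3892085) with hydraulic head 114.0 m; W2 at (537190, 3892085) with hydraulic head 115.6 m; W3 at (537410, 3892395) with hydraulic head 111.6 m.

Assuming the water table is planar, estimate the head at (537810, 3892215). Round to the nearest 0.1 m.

∂h/∂x = (115.6 − 114.0) / (537190 − 537410) = -0.007273
∂h/∂y = (111.6 − 114.0) / (3892395 − 3892085) = -0.007742
h(537810, 3892215) = 114.0 + (-0.007273)·(400) + (-0.007742)·(130) = 114.0 -2.909 -1.006 = 110.084 m.

110.1 m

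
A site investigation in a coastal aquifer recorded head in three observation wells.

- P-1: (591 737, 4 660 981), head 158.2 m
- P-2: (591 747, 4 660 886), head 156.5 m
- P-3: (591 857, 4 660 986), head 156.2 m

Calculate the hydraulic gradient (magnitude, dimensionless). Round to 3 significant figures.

Taking P-1 as reference: P-2−P-1 = (10, -95, -1.7); P-3−P-1 = (120, 5, -2.0).
Solve a·Δx + b·Δy = Δh: det = 10·5 − 120·(-95) = 11450.
∂h/∂x = [(-1.7)·5 − (-2.0)·(-95)] / 11450 = -0.01734
∂h/∂y = [10·(-2.0) − 120·(-1.7)] / 11450 = +0.01607
|∇h| = √(-0.01734² + 0.01607²) = 0.02364

0.0236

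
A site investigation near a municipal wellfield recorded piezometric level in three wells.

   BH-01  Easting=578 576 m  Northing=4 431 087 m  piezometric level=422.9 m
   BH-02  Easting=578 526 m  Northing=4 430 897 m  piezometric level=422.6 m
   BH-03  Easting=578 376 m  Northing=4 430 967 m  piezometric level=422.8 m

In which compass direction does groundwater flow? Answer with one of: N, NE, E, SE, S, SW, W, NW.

Differences from BH-01: to BH-02 (Δx, Δy, Δh) = (-50, -190, -0.3); to BH-03 = (-200, -120, -0.1).
Solve a·Δx + b·Δy = Δh: det = (-50)·(-120) − (-200)·(-190) = -32000.
∂h/∂x = [(-0.3)·(-120) − (-0.1)·(-190)] / -32000 = -0.0005313
∂h/∂y = [(-50)·(-0.1) − (-200)·(-0.3)] / -32000 = +0.001719
Flow = −∇h = (+0.0005313 east, -0.001719 north), which points south.

S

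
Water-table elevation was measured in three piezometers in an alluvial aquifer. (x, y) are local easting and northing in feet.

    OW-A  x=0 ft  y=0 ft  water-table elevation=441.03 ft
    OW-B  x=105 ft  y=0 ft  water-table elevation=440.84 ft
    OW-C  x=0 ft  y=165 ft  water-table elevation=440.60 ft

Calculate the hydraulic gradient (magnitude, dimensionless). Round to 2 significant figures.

∂h/∂x = (440.84 − 441.03) / (105 − 0) = -0.001810
∂h/∂y = (440.60 − 441.03) / (165 − 0) = -0.002606
|∇h| = √(-0.001810² + -0.002606²) = 0.003173

0.0032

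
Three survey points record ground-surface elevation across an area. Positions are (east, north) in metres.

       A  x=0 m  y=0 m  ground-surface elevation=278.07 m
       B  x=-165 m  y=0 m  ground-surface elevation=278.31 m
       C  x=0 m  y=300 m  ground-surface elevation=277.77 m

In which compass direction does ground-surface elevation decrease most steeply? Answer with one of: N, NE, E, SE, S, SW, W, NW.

∂z/∂x = (278.31 − 278.07) / (-165 − 0) = -0.001455
∂z/∂y = (277.77 − 278.07) / (300 − 0) = -0.001000
Steepest decrease is along −∇f = (+0.001455 E, +0.001000 N) → northeast.

NE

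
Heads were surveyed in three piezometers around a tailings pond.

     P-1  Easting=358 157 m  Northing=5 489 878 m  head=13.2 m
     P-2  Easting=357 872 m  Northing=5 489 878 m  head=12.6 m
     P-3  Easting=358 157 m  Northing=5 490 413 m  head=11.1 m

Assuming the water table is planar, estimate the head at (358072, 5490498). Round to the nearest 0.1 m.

10.6 m

∂h/∂x = (12.6 − 13.2) / (357872 − 358157) = +0.002105
∂h/∂y = (11.1 − 13.2) / (5490413 − 5489878) = -0.003925
h(358072, 5490498) = 13.2 + (+0.002105)·(-85) + (-0.003925)·(620) = 13.2 -0.179 -2.434 = 10.587 m.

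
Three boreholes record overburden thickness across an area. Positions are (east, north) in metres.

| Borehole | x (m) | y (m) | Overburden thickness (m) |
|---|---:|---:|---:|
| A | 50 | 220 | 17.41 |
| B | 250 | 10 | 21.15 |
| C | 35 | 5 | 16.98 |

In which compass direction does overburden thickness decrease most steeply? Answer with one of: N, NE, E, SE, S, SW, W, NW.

With d = a·x + b·y + c and A as origin, the differences give:
  200·a + (-210)·b = +3.74
  (-15)·a + (-215)·b = -0.43
Eliminate b (×(-215) and ×(-210), subtract): -46150·a = -894.400 → a = ∂d/∂x = +0.01938
Back-substitute: b = ∂d/∂y = +0.0006479.
Steepest decrease is along −∇f = (-0.01938 E, -0.0006479 N) → west.

W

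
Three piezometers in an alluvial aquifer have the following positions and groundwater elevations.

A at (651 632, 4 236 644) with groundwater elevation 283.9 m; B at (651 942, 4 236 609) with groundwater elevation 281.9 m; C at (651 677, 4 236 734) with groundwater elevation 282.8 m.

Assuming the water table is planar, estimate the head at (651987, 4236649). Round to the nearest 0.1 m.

281.2 m

Taking A as reference: B−A = (310, -35, -2.0); C−A = (45, 90, -1.1).
Determinant of the coordinate differences = 310·90 − 45·(-35) = 29475.
∂h/∂x = [(-2.0)·90 − (-1.1)·(-35)] / 29475 = -0.007413
∂h/∂y = [310·(-1.1) − 45·(-2.0)] / 29475 = -0.008516
h(651987, 4236649) = 283.9 + (-0.007413)·(355) + (-0.008516)·(5) = 283.9 -2.632 -0.043 = 281.226 m.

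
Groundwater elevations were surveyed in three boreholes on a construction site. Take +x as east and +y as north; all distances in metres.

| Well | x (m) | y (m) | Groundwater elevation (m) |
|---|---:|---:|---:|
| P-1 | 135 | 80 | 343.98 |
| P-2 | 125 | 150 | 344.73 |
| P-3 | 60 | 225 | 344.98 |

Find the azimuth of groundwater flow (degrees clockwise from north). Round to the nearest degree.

With h = a·x + b·y + c and P-1 as origin, the differences give:
  (-10)·a + 70·b = +0.75
  (-75)·a + 145·b = +1.00
Eliminate b (×145 and ×70, subtract): 3800·a = 38.750 → a = ∂h/∂x = +0.01020
Back-substitute: b = ∂h/∂y = +0.01217.
Flow direction (−∇h) has components (-0.01020 E, -0.01217 N).
Azimuth = atan2(E, N) = atan2(-0.01020, -0.01217) = 220.0° ≈ 220°.

220°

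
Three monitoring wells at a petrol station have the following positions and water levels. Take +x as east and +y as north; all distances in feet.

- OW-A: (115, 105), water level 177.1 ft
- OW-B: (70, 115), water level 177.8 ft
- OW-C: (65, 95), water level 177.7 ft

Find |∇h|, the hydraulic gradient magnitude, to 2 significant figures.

0.016

Differences from OW-A: to OW-B (Δx, Δy, Δh) = (-45, 10, +0.7); to OW-C = (-50, -10, +0.6).
Determinant of the coordinate differences = (-45)·(-10) − (-50)·10 = 950.
∂h/∂x = [(+0.7)·(-10) − (+0.6)·10] / 950 = -0.01368
∂h/∂y = [(-45)·(+0.6) − (-50)·(+0.7)] / 950 = +0.008421
|∇h| = √(-0.01368² + 0.008421²) = 0.01606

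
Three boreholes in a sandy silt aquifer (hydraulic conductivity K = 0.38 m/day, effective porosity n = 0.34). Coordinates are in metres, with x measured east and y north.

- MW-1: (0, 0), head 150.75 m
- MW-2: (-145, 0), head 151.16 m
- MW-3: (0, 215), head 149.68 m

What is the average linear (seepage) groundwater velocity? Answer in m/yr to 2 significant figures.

∂h/∂x = (151.16 − 150.75) / (-145 − 0) = -0.002828
∂h/∂y = (149.68 − 150.75) / (215 − 0) = -0.004977
|∇h| = √(-0.002828² + -0.004977²) = 0.005724
Seepage velocity v = K·i/n = 0.38 × 0.005724 / 0.34 = 0.006397 m/day = 2.337 m/yr.

2.3 m/yr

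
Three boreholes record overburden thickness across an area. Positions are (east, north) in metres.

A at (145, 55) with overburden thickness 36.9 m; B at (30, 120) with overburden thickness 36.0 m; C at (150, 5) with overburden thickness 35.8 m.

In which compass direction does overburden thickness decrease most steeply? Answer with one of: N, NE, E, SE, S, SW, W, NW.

With d = a·x + b·y + c and A as origin, the differences give:
  (-115)·a + 65·b = -0.9
  5·a + (-50)·b = -1.1
Eliminate b (×(-50) and ×65, subtract): 5425·a = 116.50 → a = ∂d/∂x = +0.02147
Back-substitute: b = ∂d/∂y = +0.02415.
Steepest decrease is along −∇f = (-0.02147 E, -0.02415 N) → southwest.

SW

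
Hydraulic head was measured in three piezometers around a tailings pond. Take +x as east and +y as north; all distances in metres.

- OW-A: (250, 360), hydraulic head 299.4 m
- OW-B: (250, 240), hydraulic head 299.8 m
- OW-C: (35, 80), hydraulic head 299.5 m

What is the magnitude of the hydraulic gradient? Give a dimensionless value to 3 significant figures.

0.00511

Differences from OW-A: to OW-B (Δx, Δy, Δh) = (0, -120, +0.4); to OW-C = (-215, -280, +0.1).
Determinant of the coordinate differences = 0·(-280) − (-215)·(-120) = -25800.
∂h/∂x = [(+0.4)·(-280) − (+0.1)·(-120)] / -25800 = +0.003876
∂h/∂y = [0·(+0.1) − (-215)·(+0.4)] / -25800 = -0.003333
|∇h| = √(0.003876² + -0.003333²) = 0.005112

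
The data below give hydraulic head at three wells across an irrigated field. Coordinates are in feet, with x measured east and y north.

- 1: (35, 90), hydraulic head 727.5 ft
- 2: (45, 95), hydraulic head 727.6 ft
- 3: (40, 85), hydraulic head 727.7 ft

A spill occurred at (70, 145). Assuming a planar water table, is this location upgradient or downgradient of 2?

downgradient

With h = a·x + b·y + c and 1 as origin, the differences give:
  10·a + 5·b = +0.1
  5·a + (-5)·b = +0.2
Eliminate b (×(-5) and ×5, subtract): -75·a = -1.50 → a = ∂h/∂x = +0.02000
Back-substitute: b = ∂h/∂y = -0.02000.
Head at (70, 145) = 727.5 + (+0.02000)·(35) + (-0.02000)·(55) = 727.10 ft.
That is lower than the 727.6 ft at 2, so the point is downgradient.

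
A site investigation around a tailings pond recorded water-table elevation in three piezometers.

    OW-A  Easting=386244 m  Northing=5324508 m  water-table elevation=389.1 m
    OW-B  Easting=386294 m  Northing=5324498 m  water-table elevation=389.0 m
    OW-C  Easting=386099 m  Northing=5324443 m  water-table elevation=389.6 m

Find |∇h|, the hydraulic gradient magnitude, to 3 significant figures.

0.00331

Differences from OW-A: to OW-B (Δx, Δy, Δh) = (50, -10, -0.1); to OW-C = (-145, -65, +0.5).
Determinant of the coordinate differences = 50·(-65) − (-145)·(-10) = -4700.
∂h/∂x = [(-0.1)·(-65) − (+0.5)·(-10)] / -4700 = -0.002447
∂h/∂y = [50·(+0.5) − (-145)·(-0.1)] / -4700 = -0.002234
|∇h| = √(-0.002447² + -0.002234²) = 0.003313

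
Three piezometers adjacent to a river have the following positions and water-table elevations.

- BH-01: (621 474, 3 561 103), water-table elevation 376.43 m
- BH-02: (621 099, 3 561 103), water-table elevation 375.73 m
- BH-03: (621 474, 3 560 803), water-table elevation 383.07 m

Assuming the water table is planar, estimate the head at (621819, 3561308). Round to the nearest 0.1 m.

∂h/∂x = (375.73 − 376.43) / (621099 − 621474) = +0.001867
∂h/∂y = (383.07 − 376.43) / (3560803 − 3561103) = -0.02213
h(621819, 3561308) = 376.43 + (+0.001867)·(345) + (-0.02213)·(205) = 376.43 +0.644 -4.537 = 372.537 m.

372.5 m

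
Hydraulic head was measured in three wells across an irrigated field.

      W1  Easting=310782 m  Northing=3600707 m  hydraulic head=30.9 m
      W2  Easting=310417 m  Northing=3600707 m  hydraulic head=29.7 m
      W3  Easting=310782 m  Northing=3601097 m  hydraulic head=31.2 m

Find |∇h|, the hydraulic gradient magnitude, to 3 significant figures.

∂h/∂x = (29.7 − 30.9) / (310417 − 310782) = +0.003288
∂h/∂y = (31.2 − 30.9) / (3601097 − 3600707) = +0.0007692
|∇h| = √(0.003288² + 0.0007692²) = 0.003377

0.00338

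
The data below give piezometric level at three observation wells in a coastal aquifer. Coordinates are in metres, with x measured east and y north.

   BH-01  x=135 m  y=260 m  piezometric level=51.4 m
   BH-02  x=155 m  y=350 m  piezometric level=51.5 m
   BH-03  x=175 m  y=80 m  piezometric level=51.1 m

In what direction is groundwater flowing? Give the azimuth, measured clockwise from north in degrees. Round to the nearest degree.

With h = a·x + b·y + c and BH-01 as origin, the differences give:
  20·a + 90·b = +0.1
  40·a + (-180)·b = -0.3
Eliminate b (×(-180) and ×90, subtract): -7200·a = 9.00 → a = ∂h/∂x = -0.001250
Back-substitute: b = ∂h/∂y = +0.001389.
Flow direction (−∇h) has components (+0.001250 E, -0.001389 N).
Azimuth = atan2(E, N) = atan2(+0.001250, -0.001389) = 138.0° ≈ 138°.

138°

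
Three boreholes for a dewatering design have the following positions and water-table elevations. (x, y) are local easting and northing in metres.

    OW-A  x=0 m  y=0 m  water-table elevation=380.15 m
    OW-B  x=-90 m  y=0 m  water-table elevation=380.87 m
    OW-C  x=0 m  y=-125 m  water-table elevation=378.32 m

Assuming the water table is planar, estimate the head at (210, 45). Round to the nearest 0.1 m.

∂h/∂x = (380.87 − 380.15) / (-90 − 0) = -0.008000
∂h/∂y = (378.32 − 380.15) / (-125 − 0) = +0.01464
h(210, 45) = 380.15 + (-0.008000)·(210) + (+0.01464)·(45) = 380.15 -1.680 +0.659 = 379.129 m.

379.1 m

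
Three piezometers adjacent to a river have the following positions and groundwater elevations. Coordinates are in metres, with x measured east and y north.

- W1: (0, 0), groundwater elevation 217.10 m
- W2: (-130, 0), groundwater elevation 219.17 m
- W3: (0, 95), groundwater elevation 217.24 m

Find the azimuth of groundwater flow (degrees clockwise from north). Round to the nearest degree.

∂h/∂x = (219.17 − 217.10) / (-130 − 0) = -0.01592
∂h/∂y = (217.24 − 217.10) / (95 − 0) = +0.001474
Flow direction (−∇h) has components (+0.01592 E, -0.001474 N).
Azimuth = atan2(E, N) = atan2(+0.01592, -0.001474) = 95.3° ≈ 095°.

095°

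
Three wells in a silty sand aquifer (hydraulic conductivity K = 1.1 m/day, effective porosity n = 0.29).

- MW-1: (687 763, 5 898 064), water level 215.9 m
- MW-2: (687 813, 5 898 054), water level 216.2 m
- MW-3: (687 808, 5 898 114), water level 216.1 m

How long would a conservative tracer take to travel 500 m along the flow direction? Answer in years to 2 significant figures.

61 years

Taking MW-1 as reference: MW-2−MW-1 = (50, -10, +0.3); MW-3−MW-1 = (45, 50, +0.2).
Solve a·Δx + b·Δy = Δh: det = 50·50 − 45·(-10) = 2950.
∂h/∂x = [(+0.3)·50 − (+0.2)·(-10)] / 2950 = +0.005763
∂h/∂y = [50·(+0.2) − 45·(+0.3)] / 2950 = -0.001186
|∇h| = √(0.005763² + -0.001186²) = 0.005884
Seepage velocity v = K·i/n = 1.1 × 0.005884 / 0.29 = 0.02232 m/day.
t = 500 / 0.02232 = 2.24e+04 days = 61.3 years.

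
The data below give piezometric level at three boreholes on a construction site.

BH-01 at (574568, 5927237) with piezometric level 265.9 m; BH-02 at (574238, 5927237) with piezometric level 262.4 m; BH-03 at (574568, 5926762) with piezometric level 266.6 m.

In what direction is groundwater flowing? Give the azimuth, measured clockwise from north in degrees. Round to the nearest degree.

278°

∂h/∂x = (262.4 − 265.9) / (574238 − 574568) = +0.01061
∂h/∂y = (266.6 − 265.9) / (5926762 − 5927237) = -0.001474
Flow direction (−∇h) has components (-0.01061 E, +0.001474 N).
Azimuth = atan2(E, N) = atan2(-0.01061, +0.001474) = 277.9° ≈ 278°.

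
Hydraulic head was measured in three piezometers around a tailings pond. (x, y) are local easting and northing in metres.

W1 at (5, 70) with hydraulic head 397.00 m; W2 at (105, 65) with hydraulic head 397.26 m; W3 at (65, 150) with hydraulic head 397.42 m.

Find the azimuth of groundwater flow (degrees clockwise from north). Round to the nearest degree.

Differences from W1: to W2 (Δx, Δy, Δh) = (100, -5, +0.26); to W3 = (60, 80, +0.42).
Determinant of the coordinate differences = 100·80 − 60·(-5) = 8300.
∂h/∂x = [(+0.26)·80 − (+0.42)·(-5)] / 8300 = +0.002759
∂h/∂y = [100·(+0.42) − 60·(+0.26)] / 8300 = +0.003181
Flow direction (−∇h) has components (-0.002759 E, -0.003181 N).
Azimuth = atan2(E, N) = atan2(-0.002759, -0.003181) = 220.9° ≈ 221°.

221°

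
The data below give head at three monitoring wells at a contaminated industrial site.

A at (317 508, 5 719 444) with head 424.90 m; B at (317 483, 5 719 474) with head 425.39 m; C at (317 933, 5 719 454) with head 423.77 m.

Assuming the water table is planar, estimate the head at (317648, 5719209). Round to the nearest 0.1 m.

421.2 m

Differences from A: to B (Δx, Δy, Δh) = (-25, 30, +0.49); to C = (425, 10, -1.13).
Determinant of the coordinate differences = (-25)·10 − 425·30 = -13000.
∂h/∂x = [(+0.49)·10 − (-1.13)·30] / -13000 = -0.002985
∂h/∂y = [(-25)·(-1.13) − 425·(+0.49)] / -13000 = +0.01385
h(317648, 5719209) = 424.90 + (-0.002985)·(140) + (+0.01385)·(-235) = 424.90 -0.418 -3.254 = 421.228 m.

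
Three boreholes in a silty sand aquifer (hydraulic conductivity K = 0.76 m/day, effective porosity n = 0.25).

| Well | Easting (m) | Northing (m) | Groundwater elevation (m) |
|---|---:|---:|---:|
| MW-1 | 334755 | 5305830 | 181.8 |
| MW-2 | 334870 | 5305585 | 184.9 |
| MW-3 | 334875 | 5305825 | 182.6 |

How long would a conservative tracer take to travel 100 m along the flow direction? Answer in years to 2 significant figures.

With h = a·x + b·y + c and MW-1 as origin, the differences give:
  115·a + (-245)·b = +3.1
  120·a + (-5)·b = +0.8
Eliminate b (×(-5) and ×(-245), subtract): 28825·a = 180.50 → a = ∂h/∂x = +0.006262
Back-substitute: b = ∂h/∂y = -0.009714.
|∇h| = √(0.006262² + -0.009714²) = 0.01156
Seepage velocity v = K·i/n = 0.76 × 0.01156 / 0.25 = 0.03514 m/day.
t = 100 / 0.03514 = 2846 days = 7.79 years.

7.8 years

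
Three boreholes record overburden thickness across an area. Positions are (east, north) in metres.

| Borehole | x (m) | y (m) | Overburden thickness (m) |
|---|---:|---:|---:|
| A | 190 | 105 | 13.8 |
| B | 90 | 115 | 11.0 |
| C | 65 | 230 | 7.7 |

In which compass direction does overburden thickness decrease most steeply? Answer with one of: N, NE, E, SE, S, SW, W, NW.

With d = a·x + b·y + c and A as origin, the differences give:
  (-100)·a + 10·b = -2.8
  (-125)·a + 125·b = -6.1
Eliminate b (×125 and ×10, subtract): -11250·a = -289.00 → a = ∂d/∂x = +0.02569
Back-substitute: b = ∂d/∂y = -0.02311.
Steepest decrease is along −∇f = (-0.02569 E, +0.02311 N) → northwest.

NW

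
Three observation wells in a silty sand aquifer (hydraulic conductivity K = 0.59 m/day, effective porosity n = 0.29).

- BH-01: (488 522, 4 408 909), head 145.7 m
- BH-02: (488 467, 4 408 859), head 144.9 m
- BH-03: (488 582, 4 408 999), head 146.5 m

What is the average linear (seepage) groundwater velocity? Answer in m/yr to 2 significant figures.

12 m/yr

Differences from BH-01: to BH-02 (Δx, Δy, Δh) = (-55, -50, -0.8); to BH-03 = (60, 90, +0.8).
Solve a·Δx + b·Δy = Δh: det = (-55)·90 − 60·(-50) = -1950.
∂h/∂x = [(-0.8)·90 − (+0.8)·(-50)] / -1950 = +0.01641
∂h/∂y = [(-55)·(+0.8) − 60·(-0.8)] / -1950 = -0.002051
|∇h| = √(0.01641² + -0.002051²) = 0.01654
Seepage velocity v = K·i/n = 0.59 × 0.01654 / 0.29 = 0.03365 m/day = 12.29 m/yr.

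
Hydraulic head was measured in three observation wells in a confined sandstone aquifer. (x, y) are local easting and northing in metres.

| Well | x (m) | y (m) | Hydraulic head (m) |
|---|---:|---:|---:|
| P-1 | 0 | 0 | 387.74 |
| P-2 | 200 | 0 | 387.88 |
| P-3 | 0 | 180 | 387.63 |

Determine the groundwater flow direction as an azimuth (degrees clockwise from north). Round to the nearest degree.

311°

∂h/∂x = (387.88 − 387.74) / (200 − 0) = +0.0007000
∂h/∂y = (387.63 − 387.74) / (180 − 0) = -0.0006111
Flow direction (−∇h) has components (-0.0007000 E, +0.0006111 N).
Azimuth = atan2(E, N) = atan2(-0.0007000, +0.0006111) = 311.1° ≈ 311°.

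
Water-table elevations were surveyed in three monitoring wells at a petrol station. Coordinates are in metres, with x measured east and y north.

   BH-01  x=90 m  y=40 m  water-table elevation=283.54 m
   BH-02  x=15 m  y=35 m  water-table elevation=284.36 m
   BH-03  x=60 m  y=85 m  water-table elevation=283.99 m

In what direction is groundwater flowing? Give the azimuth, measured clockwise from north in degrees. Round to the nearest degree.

With h = a·x + b·y + c and BH-01 as origin, the differences give:
  (-75)·a + (-5)·b = +0.82
  (-30)·a + 45·b = +0.45
Eliminate b (×45 and ×(-5), subtract): -3525·a = 39.150 → a = ∂h/∂x = -0.01111
Back-substitute: b = ∂h/∂y = +0.002596.
Flow direction (−∇h) has components (+0.01111 E, -0.002596 N).
Azimuth = atan2(E, N) = atan2(+0.01111, -0.002596) = 103.2° ≈ 103°.

103°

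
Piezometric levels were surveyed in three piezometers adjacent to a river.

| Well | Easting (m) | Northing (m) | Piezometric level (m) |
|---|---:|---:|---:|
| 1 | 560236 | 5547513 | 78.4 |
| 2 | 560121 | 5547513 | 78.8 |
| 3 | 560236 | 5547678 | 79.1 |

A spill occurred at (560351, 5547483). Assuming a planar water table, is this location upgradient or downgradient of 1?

∂h/∂x = (78.8 − 78.4) / (560121 − 560236) = -0.003478
∂h/∂y = (79.1 − 78.4) / (5547678 − 5547513) = +0.004242
Head at (560351, 5547483) = 78.4 + (-0.003478)·(115) + (+0.004242)·(-30) = 77.87 m.
That is lower than the 78.4 m at 1, so the point is downgradient.

downgradient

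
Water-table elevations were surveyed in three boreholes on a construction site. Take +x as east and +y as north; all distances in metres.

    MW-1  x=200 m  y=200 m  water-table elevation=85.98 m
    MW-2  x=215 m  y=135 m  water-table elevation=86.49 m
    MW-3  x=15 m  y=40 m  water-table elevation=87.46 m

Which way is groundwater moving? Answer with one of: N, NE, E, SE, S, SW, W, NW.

N

Taking MW-1 as reference: MW-2−MW-1 = (15, -65, +0.51); MW-3−MW-1 = (-185, -160, +1.48).
Determinant of the coordinate differences = 15·(-160) − (-185)·(-65) = -14425.
∂h/∂x = [(+0.51)·(-160) − (+1.48)·(-65)] / -14425 = -0.001012
∂h/∂y = [15·(+1.48) − (-185)·(+0.51)] / -14425 = -0.008080
Flow = −∇h = (+0.001012 east, +0.008080 north), which points north.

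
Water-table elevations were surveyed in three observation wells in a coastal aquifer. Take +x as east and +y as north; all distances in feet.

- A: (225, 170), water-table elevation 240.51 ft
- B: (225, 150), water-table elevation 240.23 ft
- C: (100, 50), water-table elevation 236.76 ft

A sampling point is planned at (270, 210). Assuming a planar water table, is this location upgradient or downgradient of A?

Differences from A: to B (Δx, Δy, Δh) = (0, -20, -0.28); to C = (-125, -120, -3.75).
Solve a·Δx + b·Δy = Δh: det = 0·(-120) − (-125)·(-20) = -2500.
∂h/∂x = [(-0.28)·(-120) − (-3.75)·(-20)] / -2500 = +0.01656
∂h/∂y = [0·(-3.75) − (-125)·(-0.28)] / -2500 = +0.01400
Head at (270, 210) = 240.51 + (+0.01656)·(45) + (+0.01400)·(40) = 241.82 ft.
That is higher than the 240.51 ft at A, so the point is upgradient.

upgradient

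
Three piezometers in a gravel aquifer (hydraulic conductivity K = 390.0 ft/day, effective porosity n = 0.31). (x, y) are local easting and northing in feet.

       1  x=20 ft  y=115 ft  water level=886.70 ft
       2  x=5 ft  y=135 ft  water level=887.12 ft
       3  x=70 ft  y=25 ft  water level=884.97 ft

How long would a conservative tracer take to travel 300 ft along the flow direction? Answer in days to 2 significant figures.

14 days

Taking 1 as reference: 2−1 = (-15, 20, +0.42); 3−1 = (50, -90, -1.73).
Solve a·Δx + b·Δy = Δh: det = (-15)·(-90) − 50·20 = 350.
∂h/∂x = [(+0.42)·(-90) − (-1.73)·20] / 350 = -0.009143
∂h/∂y = [(-15)·(-1.73) − 50·(+0.42)] / 350 = +0.01414
|∇h| = √(-0.009143² + 0.01414²) = 0.01684
Seepage velocity v = K·i/n = 390.0 × 0.01684 / 0.31 = 21.19 ft/day.
t = 300 / 21.19 = 14.16 days.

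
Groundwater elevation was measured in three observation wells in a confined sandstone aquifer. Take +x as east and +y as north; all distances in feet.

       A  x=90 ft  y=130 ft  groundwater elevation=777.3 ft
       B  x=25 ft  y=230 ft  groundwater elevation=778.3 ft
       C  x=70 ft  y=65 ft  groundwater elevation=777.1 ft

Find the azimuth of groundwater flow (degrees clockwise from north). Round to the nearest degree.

With h = a·x + b·y + c and A as origin, the differences give:
  (-65)·a + 100·b = +1.0
  (-20)·a + (-65)·b = -0.2
Eliminate b (×(-65) and ×100, subtract): 6225·a = -45.00 → a = ∂h/∂x = -0.007229
Back-substitute: b = ∂h/∂y = +0.005301.
Flow direction (−∇h) has components (+0.007229 E, -0.005301 N).
Azimuth = atan2(E, N) = atan2(+0.007229, -0.005301) = 126.3° ≈ 126°.

126°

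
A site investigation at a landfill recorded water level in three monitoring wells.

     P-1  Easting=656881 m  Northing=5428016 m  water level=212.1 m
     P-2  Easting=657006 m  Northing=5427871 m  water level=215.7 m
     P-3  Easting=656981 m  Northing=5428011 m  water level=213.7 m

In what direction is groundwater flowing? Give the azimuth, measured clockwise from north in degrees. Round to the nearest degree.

Differences from P-1: to P-2 (Δx, Δy, Δh) = (125, -145, +3.6); to P-3 = (100, -5, +1.6).
Determinant of the coordinate differences = 125·(-5) − 100·(-145) = 13875.
∂h/∂x = [(+3.6)·(-5) − (+1.6)·(-145)] / 13875 = +0.01542
∂h/∂y = [125·(+1.6) − 100·(+3.6)] / 13875 = -0.01153
Flow direction (−∇h) has components (-0.01542 E, +0.01153 N).
Azimuth = atan2(E, N) = atan2(-0.01542, +0.01153) = 306.8° ≈ 307°.

307°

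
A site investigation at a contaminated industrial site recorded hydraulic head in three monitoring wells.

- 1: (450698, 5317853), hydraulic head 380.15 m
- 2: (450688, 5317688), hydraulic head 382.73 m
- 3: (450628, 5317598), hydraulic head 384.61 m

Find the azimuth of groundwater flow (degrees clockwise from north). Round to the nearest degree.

With h = a·x + b·y + c and 1 as origin, the differences give:
  (-10)·a + (-165)·b = +2.58
  (-70)·a + (-255)·b = +4.46
Eliminate b (×(-255) and ×(-165), subtract): -9000·a = 78.000 → a = ∂h/∂x = -0.008667
Back-substitute: b = ∂h/∂y = -0.01511.
Flow direction (−∇h) has components (+0.008667 E, +0.01511 N).
Azimuth = atan2(E, N) = atan2(+0.008667, +0.01511) = 29.8° ≈ 030°.

030°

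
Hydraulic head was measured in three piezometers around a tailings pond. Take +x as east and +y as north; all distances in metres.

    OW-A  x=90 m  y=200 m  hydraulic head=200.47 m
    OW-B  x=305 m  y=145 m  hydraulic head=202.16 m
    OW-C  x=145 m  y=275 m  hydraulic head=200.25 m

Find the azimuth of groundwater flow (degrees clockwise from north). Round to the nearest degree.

With h = a·x + b·y + c and OW-A as origin, the differences give:
  215·a + (-55)·b = +1.69
  55·a + 75·b = -0.22
Eliminate b (×75 and ×(-55), subtract): 19150·a = 114.650 → a = ∂h/∂x = +0.005987
Back-substitute: b = ∂h/∂y = -0.007324.
Flow direction (−∇h) has components (-0.005987 E, +0.007324 N).
Azimuth = atan2(E, N) = atan2(-0.005987, +0.007324) = 320.7° ≈ 321°.

321°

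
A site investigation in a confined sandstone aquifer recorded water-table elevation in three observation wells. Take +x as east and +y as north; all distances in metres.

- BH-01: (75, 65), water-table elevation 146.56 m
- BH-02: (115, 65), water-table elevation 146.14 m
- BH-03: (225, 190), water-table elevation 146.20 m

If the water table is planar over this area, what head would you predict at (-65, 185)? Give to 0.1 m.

149.2 m

Taking BH-01 as reference: BH-02−BH-01 = (40, 0, -0.42); BH-03−BH-01 = (150, 125, -0.36).
Determinant of the coordinate differences = 40·125 − 150·0 = 5000.
∂h/∂x = [(-0.42)·125 − (-0.36)·0] / 5000 = -0.01050
∂h/∂y = [40·(-0.36) − 150·(-0.42)] / 5000 = +0.009720
h(-65, 185) = 146.56 + (-0.01050)·(-140) + (+0.009720)·(120) = 146.56 +1.470 +1.166 = 149.196 m.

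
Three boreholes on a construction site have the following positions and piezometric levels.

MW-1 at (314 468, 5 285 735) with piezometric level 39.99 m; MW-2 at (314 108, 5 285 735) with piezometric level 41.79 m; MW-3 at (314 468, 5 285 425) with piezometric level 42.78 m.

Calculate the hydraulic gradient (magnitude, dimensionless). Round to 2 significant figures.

0.010

∂h/∂x = (41.79 − 39.99) / (314108 − 314468) = -0.005000
∂h/∂y = (42.78 − 39.99) / (5285425 − 5285735) = -0.009000
|∇h| = √(-0.005000² + -0.009000²) = 0.0103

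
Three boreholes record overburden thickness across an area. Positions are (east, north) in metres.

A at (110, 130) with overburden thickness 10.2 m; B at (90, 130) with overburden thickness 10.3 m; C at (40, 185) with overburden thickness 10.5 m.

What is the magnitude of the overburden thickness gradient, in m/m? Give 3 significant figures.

0.00508 m/m

With d = a·x + b·y + c and A as origin, the differences give:
  (-20)·a + 0·b = +0.1
  (-70)·a + 55·b = +0.3
Eliminate b (×55 and ×0, subtract): -1100·a = 5.50 → a = ∂d/∂x = -0.005000
Back-substitute: b = ∂d/∂y = -0.0009091.
|∇f| = √(-0.005000² + -0.0009091²) = 0.005082 m/m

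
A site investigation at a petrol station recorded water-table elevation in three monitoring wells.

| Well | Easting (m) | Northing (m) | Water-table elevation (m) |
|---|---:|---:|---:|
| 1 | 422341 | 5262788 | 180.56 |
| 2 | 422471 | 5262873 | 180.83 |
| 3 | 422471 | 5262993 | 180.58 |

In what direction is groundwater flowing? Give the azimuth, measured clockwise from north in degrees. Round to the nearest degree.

Taking 1 as reference: 2−1 = (130, 85, +0.27); 3−1 = (130, 205, +0.02).
Determinant of the coordinate differences = 130·205 − 130·85 = 15600.
∂h/∂x = [(+0.27)·205 − (+0.02)·85] / 15600 = +0.003439
∂h/∂y = [130·(+0.02) − 130·(+0.27)] / 15600 = -0.002083
Flow direction (−∇h) has components (-0.003439 E, +0.002083 N).
Azimuth = atan2(E, N) = atan2(-0.003439, +0.002083) = 301.2° ≈ 301°.

301°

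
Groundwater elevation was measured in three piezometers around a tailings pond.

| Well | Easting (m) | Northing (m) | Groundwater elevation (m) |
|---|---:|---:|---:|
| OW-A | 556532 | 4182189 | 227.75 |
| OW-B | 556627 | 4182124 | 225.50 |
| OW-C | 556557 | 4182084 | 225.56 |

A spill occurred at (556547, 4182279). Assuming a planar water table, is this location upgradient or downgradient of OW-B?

upgradient

Differences from OW-A: to OW-B (Δx, Δy, Δh) = (95, -65, -2.25); to OW-C = (25, -105, -2.19).
Determinant of the coordinate differences = 95·(-105) − 25·(-65) = -8350.
∂h/∂x = [(-2.25)·(-105) − (-2.19)·(-65)] / -8350 = -0.01125
∂h/∂y = [95·(-2.19) − 25·(-2.25)] / -8350 = +0.01818
Head at (556547, 4182279) = 227.75 + (-0.01125)·(15) + (+0.01818)·(90) = 229.22 m.
That is higher than the 225.50 m at OW-B, so the point is upgradient.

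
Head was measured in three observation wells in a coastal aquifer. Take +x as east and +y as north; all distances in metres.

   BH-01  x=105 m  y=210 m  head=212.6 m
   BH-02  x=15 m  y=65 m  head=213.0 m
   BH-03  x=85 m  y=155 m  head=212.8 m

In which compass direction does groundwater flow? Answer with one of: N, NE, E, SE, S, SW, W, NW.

Three-point gradient (reference BH-01): Δ to BH-02 = (-90, -145, +0.4), Δ to BH-03 = (-20, -55, +0.2).
∂h/∂x = +0.003415, ∂h/∂y = -0.004878 (det = 2050).
Flow = −∇h = (-0.003415 east, +0.004878 north), which points northwest.

NW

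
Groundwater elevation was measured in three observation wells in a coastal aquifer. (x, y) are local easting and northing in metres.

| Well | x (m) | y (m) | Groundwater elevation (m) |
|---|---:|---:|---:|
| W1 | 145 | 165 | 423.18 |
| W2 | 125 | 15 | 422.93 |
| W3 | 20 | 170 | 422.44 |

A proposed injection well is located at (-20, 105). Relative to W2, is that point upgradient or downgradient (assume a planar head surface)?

With h = a·x + b·y + c and W1 as origin, the differences give:
  (-20)·a + (-150)·b = -0.25
  (-125)·a + 5·b = -0.74
Eliminate b (×5 and ×(-150), subtract): -18850·a = -112.250 → a = ∂h/∂x = +0.005955
Back-substitute: b = ∂h/∂y = +0.0008727.
Head at (-20, 105) = 423.18 + (+0.005955)·(-165) + (+0.0008727)·(-60) = 422.15 m.
That is lower than the 422.93 m at W2, so the point is downgradient.

downgradient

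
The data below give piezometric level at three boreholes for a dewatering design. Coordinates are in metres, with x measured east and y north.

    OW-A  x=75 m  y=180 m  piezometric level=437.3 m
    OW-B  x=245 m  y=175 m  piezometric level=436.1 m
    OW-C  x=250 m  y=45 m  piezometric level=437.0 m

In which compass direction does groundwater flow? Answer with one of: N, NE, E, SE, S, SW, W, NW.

NE

With h = a·x + b·y + c and OW-A as origin, the differences give:
  170·a + (-5)·b = -1.2
  175·a + (-135)·b = -0.3
Eliminate b (×(-135) and ×(-5), subtract): -22075·a = 160.50 → a = ∂h/∂x = -0.007271
Back-substitute: b = ∂h/∂y = -0.007203.
Flow = −∇h = (+0.007271 east, +0.007203 north), which points northeast.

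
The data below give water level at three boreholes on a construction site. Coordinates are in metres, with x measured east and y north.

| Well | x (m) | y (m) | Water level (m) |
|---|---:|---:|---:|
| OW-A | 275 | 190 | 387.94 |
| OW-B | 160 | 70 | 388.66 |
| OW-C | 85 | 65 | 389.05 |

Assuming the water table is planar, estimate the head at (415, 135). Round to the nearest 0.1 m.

Differences from OW-A: to OW-B (Δx, Δy, Δh) = (-115, -120, +0.72); to OW-C = (-190, -125, +1.11).
Solve a·Δx + b·Δy = Δh: det = (-115)·(-125) − (-190)·(-120) = -8425.
∂h/∂x = [(+0.72)·(-125) − (+1.11)·(-120)] / -8425 = -0.005128
∂h/∂y = [(-115)·(+1.11) − (-190)·(+0.72)] / -8425 = -0.001086
h(415, 135) = 387.94 + (-0.005128)·(140) + (-0.001086)·(-55) = 387.94 -0.718 +0.060 = 387.282 m.

387.3 m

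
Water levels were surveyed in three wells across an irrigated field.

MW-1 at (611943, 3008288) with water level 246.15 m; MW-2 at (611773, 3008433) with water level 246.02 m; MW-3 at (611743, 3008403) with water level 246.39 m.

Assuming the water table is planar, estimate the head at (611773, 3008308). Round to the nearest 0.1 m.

Differences from MW-1: to MW-2 (Δx, Δy, Δh) = (-170, 145, -0.13); to MW-3 = (-200, 115, +0.24).
Determinant of the coordinate differences = (-170)·115 − (-200)·145 = 9450.
∂h/∂x = [(-0.13)·115 − (+0.24)·145] / 9450 = -0.005265
∂h/∂y = [(-170)·(+0.24) − (-200)·(-0.13)] / 9450 = -0.007069
h(611773, 3008308) = 246.15 + (-0.005265)·(-170) + (-0.007069)·(20) = 246.15 +0.895 -0.141 = 246.904 m.

246.9 m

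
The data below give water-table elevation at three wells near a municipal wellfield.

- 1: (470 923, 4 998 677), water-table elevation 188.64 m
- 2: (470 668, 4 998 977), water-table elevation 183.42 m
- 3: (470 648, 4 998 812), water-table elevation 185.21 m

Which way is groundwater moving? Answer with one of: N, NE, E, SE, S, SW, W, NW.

NW

Taking 1 as reference: 2−1 = (-255, 300, -5.22); 3−1 = (-275, 135, -3.43).
Determinant of the coordinate differences = (-255)·135 − (-275)·300 = 48075.
∂h/∂x = [(-5.22)·135 − (-3.43)·300] / 48075 = +0.006746
∂h/∂y = [(-255)·(-3.43) − (-275)·(-5.22)] / 48075 = -0.01167
Flow = −∇h = (-0.006746 east, +0.01167 north), which points northwest.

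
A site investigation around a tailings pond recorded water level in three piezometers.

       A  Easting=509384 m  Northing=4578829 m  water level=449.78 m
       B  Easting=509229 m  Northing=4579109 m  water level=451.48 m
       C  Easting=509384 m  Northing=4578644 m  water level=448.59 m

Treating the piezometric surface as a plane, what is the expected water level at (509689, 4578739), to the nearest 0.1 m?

Three-point gradient (reference A): Δ to B = (-155, 280, +1.70), Δ to C = (0, -185, -1.19).
∂h/∂x = +0.0006521, ∂h/∂y = +0.006432 (det = 28675).
h(509689, 4578739) = 449.78 + (+0.0006521)·(305) + (+0.006432)·(-90) = 449.78 +0.199 -0.579 = 449.400 m.

449.4 m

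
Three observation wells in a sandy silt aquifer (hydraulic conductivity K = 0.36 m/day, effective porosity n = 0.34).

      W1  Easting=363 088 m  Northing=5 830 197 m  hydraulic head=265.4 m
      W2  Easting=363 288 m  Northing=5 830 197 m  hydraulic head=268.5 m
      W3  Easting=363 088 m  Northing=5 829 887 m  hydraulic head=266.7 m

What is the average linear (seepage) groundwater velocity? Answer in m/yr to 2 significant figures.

6.2 m/yr

∂h/∂x = (268.5 − 265.4) / (363288 − 363088) = +0.01550
∂h/∂y = (266.7 − 265.4) / (5829887 − 5830197) = -0.004194
|∇h| = √(0.01550² + -0.004194²) = 0.01606
Seepage velocity v = K·i/n = 0.36 × 0.01606 / 0.34 = 0.017 m/day = 6.209 m/yr.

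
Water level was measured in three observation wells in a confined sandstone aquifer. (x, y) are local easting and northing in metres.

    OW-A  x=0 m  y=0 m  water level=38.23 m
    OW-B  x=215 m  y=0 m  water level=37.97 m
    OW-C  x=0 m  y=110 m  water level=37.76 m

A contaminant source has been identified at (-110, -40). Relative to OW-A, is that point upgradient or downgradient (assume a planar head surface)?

upgradient

∂h/∂x = (37.97 − 38.23) / (215 − 0) = -0.001209
∂h/∂y = (37.76 − 38.23) / (110 − 0) = -0.004273
Head at (-110, -40) = 38.23 + (-0.001209)·(-110) + (-0.004273)·(-40) = 38.53 m.
That is higher than the 38.23 m at OW-A, so the point is upgradient.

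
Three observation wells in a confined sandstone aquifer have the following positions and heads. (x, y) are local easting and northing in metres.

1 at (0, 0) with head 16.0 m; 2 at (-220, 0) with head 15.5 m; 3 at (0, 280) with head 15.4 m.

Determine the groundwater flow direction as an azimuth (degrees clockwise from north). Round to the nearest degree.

∂h/∂x = (15.5 − 16.0) / (-220 − 0) = +0.002273
∂h/∂y = (15.4 − 16.0) / (280 − 0) = -0.002143
Flow direction (−∇h) has components (-0.002273 E, +0.002143 N).
Azimuth = atan2(E, N) = atan2(-0.002273, +0.002143) = 313.3° ≈ 313°.

313°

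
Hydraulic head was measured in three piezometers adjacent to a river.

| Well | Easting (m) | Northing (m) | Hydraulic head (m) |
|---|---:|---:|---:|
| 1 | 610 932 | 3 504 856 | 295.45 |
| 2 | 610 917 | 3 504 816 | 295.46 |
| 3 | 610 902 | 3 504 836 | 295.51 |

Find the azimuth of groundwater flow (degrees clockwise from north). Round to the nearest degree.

Differences from 1: to 2 (Δx, Δy, Δh) = (-15, -40, +0.01); to 3 = (-30, -20, +0.06).
Determinant of the coordinate differences = (-15)·(-20) − (-30)·(-40) = -900.
∂h/∂x = [(+0.01)·(-20) − (+0.06)·(-40)] / -900 = -0.002444
∂h/∂y = [(-15)·(+0.06) − (-30)·(+0.01)] / -900 = +0.0006667
Flow direction (−∇h) has components (+0.002444 E, -0.0006667 N).
Azimuth = atan2(E, N) = atan2(+0.002444, -0.0006667) = 105.3° ≈ 105°.

105°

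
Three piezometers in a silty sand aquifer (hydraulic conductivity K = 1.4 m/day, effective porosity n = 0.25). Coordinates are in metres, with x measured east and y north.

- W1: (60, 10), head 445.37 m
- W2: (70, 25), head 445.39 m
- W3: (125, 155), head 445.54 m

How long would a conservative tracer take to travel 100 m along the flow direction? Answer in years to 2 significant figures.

With h = a·x + b·y + c and W1 as origin, the differences give:
  10·a + 15·b = +0.02
  65·a + 145·b = +0.17
Eliminate b (×145 and ×15, subtract): 475·a = 0.350 → a = ∂h/∂x = +0.0007368
Back-substitute: b = ∂h/∂y = +0.0008421.
|∇h| = √(0.0007368² + 0.0008421²) = 0.001119
Seepage velocity v = K·i/n = 1.4 × 0.001119 / 0.25 = 0.006266 m/day.
t = 100 / 0.006266 = 1.596e+04 days = 43.7 years.

44 years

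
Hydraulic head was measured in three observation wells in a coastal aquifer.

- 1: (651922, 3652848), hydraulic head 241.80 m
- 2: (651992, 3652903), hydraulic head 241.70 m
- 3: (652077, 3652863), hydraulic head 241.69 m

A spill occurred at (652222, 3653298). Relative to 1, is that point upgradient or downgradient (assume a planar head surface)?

downgradient

With h = a·x + b·y + c and 1 as origin, the differences give:
  70·a + 55·b = -0.10
  155·a + 15·b = -0.11
Eliminate b (×15 and ×55, subtract): -7475·a = 4.550 → a = ∂h/∂x = -0.0006087
Back-substitute: b = ∂h/∂y = -0.001043.
Head at (652222, 3653298) = 241.80 + (-0.0006087)·(300) + (-0.001043)·(450) = 241.15 m.
That is lower than the 241.80 m at 1, so the point is downgradient.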